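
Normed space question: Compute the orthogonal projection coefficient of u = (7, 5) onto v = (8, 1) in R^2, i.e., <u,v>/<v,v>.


Computing <u,v> = 7*8 + 5*1 = 61
Computing <v,v> = 8^2 + 1^2 = 65
Projection coefficient = 61/65 = 0.9385

0.9385


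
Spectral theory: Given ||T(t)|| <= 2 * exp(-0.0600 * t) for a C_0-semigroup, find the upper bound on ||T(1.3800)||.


||T(1.3800)|| <= 2 * exp(-0.0600 * 1.3800)
= 2 * exp(-0.0828)
= 2 * 0.9205
= 1.8411

1.8411


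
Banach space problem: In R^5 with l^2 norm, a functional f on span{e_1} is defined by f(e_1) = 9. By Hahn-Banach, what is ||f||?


The norm of f is given by ||f|| = sup_{||x||=1} |f(x)|.
On span{e_1}, ||e_1|| = 1, so ||f|| = |f(e_1)| / ||e_1||
= |9| / 1 = 9.0000

9.0000


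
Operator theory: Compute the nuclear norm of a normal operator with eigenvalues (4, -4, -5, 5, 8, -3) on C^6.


For a normal operator, singular values equal |eigenvalues|.
Trace norm = sum |lambda_i| = 4 + 4 + 5 + 5 + 8 + 3
= 29

29


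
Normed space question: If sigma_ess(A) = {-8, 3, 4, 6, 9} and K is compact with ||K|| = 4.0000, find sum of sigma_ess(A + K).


By Weyl's theorem, the essential spectrum is invariant under compact perturbations.
sigma_ess(A + K) = sigma_ess(A) = {-8, 3, 4, 6, 9}
Sum = -8 + 3 + 4 + 6 + 9 = 14

14


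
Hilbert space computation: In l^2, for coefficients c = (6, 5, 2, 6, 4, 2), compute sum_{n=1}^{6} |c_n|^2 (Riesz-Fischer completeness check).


sum |c_n|^2 = 6^2 + 5^2 + 2^2 + 6^2 + 4^2 + 2^2
= 36 + 25 + 4 + 36 + 16 + 4
= 121

121


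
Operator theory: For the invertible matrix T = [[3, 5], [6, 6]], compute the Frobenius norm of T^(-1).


det(T) = 3*6 - 5*6 = -12
T^(-1) = (1/-12) * [[6, -5], [-6, 3]] = [[-0.5000, 0.4167], [0.5000, -0.2500]]
||T^(-1)||_F^2 = (-0.5000)^2 + 0.4167^2 + 0.5000^2 + (-0.2500)^2 = 0.7361
||T^(-1)||_F = sqrt(0.7361) = 0.8580

0.8580


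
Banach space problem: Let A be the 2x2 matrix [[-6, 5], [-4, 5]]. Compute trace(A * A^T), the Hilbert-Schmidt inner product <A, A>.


trace(A * A^T) = sum of squares of all entries
= (-6)^2 + 5^2 + (-4)^2 + 5^2
= 36 + 25 + 16 + 25
= 102

102


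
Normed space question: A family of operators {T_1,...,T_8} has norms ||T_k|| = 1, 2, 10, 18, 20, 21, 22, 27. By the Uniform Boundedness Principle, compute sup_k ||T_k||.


By the Uniform Boundedness Principle, the supremum of norms is finite.
sup_k ||T_k|| = max(1, 2, 10, 18, 20, 21, 22, 27) = 27

27


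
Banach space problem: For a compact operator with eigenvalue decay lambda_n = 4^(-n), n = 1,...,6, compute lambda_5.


The eigenvalue formula gives lambda_5 = 1/4^5
= 1/1024
= 9.7656e-04

9.7656e-04


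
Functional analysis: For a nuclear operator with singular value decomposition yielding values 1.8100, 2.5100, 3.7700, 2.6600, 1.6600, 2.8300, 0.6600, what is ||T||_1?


The nuclear norm is the sum of all singular values.
||T||_1 = 1.8100 + 2.5100 + 3.7700 + 2.6600 + 1.6600 + 2.8300 + 0.6600
= 15.9000

15.9000


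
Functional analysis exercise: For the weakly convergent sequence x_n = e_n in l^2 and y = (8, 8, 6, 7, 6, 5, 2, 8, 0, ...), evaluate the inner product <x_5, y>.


x_5 = e_5 is the standard basis vector with 1 in position 5.
<x_5, y> = y_5 = 6
As n -> infinity, <x_n, y> -> 0, confirming weak convergence of (x_n) to 0.

6


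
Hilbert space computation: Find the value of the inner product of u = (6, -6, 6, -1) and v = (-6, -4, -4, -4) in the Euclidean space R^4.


Computing the standard inner product <u, v> = sum u_i * v_i
= 6*-6 + -6*-4 + 6*-4 + -1*-4
= -36 + 24 + -24 + 4
= -32

-32


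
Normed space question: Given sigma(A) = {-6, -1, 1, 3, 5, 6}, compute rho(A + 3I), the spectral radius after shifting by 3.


Spectrum of A + 3I = {-3, 2, 4, 6, 8, 9}
Spectral radius = max |lambda| over the shifted spectrum
= max(3, 2, 4, 6, 8, 9) = 9

9


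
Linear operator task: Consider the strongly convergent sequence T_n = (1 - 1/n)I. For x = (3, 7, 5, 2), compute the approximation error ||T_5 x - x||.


T_5 x - x = (1 - 1/5)x - x = -x/5
||x|| = sqrt(87) = 9.3274
||T_5 x - x|| = ||x||/5 = 9.3274/5 = 1.8655

1.8655


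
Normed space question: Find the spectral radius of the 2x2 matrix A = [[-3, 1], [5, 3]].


For a 2x2 matrix, eigenvalues satisfy lambda^2 - (trace)*lambda + det = 0
trace = -3 + 3 = 0
det = -3*3 - 1*5 = -14
discriminant = 0^2 - 4*(-14) = 56
spectral radius = max |eigenvalue| = 3.7417

3.7417


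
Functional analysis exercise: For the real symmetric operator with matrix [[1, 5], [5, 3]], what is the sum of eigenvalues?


For a self-adjoint (symmetric) matrix, the eigenvalues are real.
The sum of eigenvalues equals the trace of the matrix.
trace = 1 + 3 = 4

4


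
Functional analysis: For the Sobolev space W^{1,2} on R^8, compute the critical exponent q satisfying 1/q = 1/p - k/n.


Using the Sobolev embedding formula: 1/q = 1/p - k/n
1/q = 1/2 - 1/8 = 3/8
q = 1/(3/8) = 8/3 = 2.6667

2.6667


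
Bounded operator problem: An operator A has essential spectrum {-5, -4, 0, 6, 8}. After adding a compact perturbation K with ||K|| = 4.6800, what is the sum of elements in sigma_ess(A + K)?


By Weyl's theorem, the essential spectrum is invariant under compact perturbations.
sigma_ess(A + K) = sigma_ess(A) = {-5, -4, 0, 6, 8}
Sum = -5 + -4 + 0 + 6 + 8 = 5

5


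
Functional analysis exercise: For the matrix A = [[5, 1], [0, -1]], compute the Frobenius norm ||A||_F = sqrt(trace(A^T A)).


||A||_F^2 = sum a_ij^2
= 5^2 + 1^2 + 0^2 + (-1)^2
= 25 + 1 + 0 + 1 = 27
||A||_F = sqrt(27) = 5.1962

5.1962


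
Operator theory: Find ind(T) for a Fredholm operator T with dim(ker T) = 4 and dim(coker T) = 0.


The Fredholm index is defined as ind(T) = dim(ker T) - dim(coker T)
= 4 - 0
= 4

4


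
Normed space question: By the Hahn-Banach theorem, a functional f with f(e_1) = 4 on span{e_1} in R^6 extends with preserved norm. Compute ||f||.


The norm of f is given by ||f|| = sup_{||x||=1} |f(x)|.
On span{e_1}, ||e_1|| = 1, so ||f|| = |f(e_1)| / ||e_1||
= |4| / 1 = 4.0000

4.0000


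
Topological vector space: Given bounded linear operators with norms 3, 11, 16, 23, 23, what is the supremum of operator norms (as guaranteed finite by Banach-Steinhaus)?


By the Uniform Boundedness Principle, the supremum of norms is finite.
sup_k ||T_k|| = max(3, 11, 16, 23, 23) = 23

23


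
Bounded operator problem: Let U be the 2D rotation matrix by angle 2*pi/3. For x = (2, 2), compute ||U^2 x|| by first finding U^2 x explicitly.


U is a rotation by theta = 2*pi/3
U^2 = rotation by 2*theta = 4*pi/3
cos(4*pi/3) = -0.5000, sin(4*pi/3) = -0.8660
U^2 x = (-0.5000 * 2 - -0.8660 * 2, -0.8660 * 2 + -0.5000 * 2)
= (0.7321, -2.7321)
||U^2 x|| = sqrt(0.7321^2 + (-2.7321)^2) = sqrt(8.0000) = 2.8284

2.8284


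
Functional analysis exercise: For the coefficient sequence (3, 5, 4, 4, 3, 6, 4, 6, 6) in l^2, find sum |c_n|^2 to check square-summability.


sum |c_n|^2 = 3^2 + 5^2 + 4^2 + 4^2 + 3^2 + 6^2 + 4^2 + 6^2 + 6^2
= 9 + 25 + 16 + 16 + 9 + 36 + 16 + 36 + 36
= 199

199


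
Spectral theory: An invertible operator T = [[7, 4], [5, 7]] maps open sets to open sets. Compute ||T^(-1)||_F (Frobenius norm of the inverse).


det(T) = 7*7 - 4*5 = 29
T^(-1) = (1/29) * [[7, -4], [-5, 7]] = [[0.2414, -0.1379], [-0.1724, 0.2414]]
||T^(-1)||_F^2 = 0.2414^2 + (-0.1379)^2 + (-0.1724)^2 + 0.2414^2 = 0.1653
||T^(-1)||_F = sqrt(0.1653) = 0.4065

0.4065


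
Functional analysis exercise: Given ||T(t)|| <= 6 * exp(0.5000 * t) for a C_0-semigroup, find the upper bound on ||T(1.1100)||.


||T(1.1100)|| <= 6 * exp(0.5000 * 1.1100)
= 6 * exp(0.5550)
= 6 * 1.7419
= 10.4516

10.4516


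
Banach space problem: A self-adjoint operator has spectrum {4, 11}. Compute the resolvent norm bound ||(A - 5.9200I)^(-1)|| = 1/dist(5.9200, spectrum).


dist(5.9200, {4, 11}) = min(|5.9200 - 4|, |5.9200 - 11|)
= min(1.9200, 5.0800) = 1.9200
Resolvent bound = 1/1.9200 = 0.5208

0.5208


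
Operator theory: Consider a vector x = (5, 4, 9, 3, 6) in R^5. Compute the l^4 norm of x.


The l^4 norm = (sum |x_i|^4)^(1/4)
Sum of 4th powers = 625 + 256 + 6561 + 81 + 1296 = 8819
||x||_4 = (8819)^(1/4) = 9.6907

9.6907


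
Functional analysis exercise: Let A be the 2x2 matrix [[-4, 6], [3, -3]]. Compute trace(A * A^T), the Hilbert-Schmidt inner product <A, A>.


trace(A * A^T) = sum of squares of all entries
= (-4)^2 + 6^2 + 3^2 + (-3)^2
= 16 + 36 + 9 + 9
= 70

70


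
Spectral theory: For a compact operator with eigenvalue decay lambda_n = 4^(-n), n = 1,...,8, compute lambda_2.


The eigenvalue formula gives lambda_2 = 1/4^2
= 1/16
= 0.0625

0.0625


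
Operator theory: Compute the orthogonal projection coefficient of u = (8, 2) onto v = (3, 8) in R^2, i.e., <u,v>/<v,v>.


Computing <u,v> = 8*3 + 2*8 = 40
Computing <v,v> = 3^2 + 8^2 = 73
Projection coefficient = 40/73 = 0.5479

0.5479


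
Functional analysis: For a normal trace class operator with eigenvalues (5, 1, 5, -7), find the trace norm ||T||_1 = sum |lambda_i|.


For a normal operator, singular values equal |eigenvalues|.
Trace norm = sum |lambda_i| = 5 + 1 + 5 + 7
= 18

18


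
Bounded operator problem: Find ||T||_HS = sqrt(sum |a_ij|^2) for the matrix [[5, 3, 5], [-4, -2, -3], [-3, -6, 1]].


The Hilbert-Schmidt norm is sqrt(sum of squares of all entries).
Sum of squares = 5^2 + 3^2 + 5^2 + (-4)^2 + (-2)^2 + (-3)^2 + (-3)^2 + (-6)^2 + 1^2
= 25 + 9 + 25 + 16 + 4 + 9 + 9 + 36 + 1 = 134
||T||_HS = sqrt(134) = 11.5758

11.5758


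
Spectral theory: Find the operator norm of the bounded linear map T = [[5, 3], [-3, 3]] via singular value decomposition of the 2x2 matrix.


A^T A = [[34, 6], [6, 18]]
trace(A^T A) = 52, det(A^T A) = 576
discriminant = 52^2 - 4*576 = 400
Largest eigenvalue of A^T A = (trace + sqrt(disc))/2 = 36.0000
||T|| = sqrt(36.0000) = 6.0000

6.0000


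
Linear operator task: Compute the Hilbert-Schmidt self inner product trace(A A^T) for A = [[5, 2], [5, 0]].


trace(A * A^T) = sum of squares of all entries
= 5^2 + 2^2 + 5^2 + 0^2
= 25 + 4 + 25 + 0
= 54

54


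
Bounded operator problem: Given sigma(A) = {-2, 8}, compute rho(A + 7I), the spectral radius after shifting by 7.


Spectrum of A + 7I = {5, 15}
Spectral radius = max |lambda| over the shifted spectrum
= max(5, 15) = 15

15


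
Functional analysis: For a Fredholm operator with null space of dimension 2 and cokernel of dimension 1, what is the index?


The Fredholm index is defined as ind(T) = dim(ker T) - dim(coker T)
= 2 - 1
= 1

1


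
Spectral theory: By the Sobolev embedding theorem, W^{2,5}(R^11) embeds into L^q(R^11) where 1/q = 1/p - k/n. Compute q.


Using the Sobolev embedding formula: 1/q = 1/p - k/n
1/q = 1/5 - 2/11 = 1/55
q = 1/(1/55) = 55

55.0000


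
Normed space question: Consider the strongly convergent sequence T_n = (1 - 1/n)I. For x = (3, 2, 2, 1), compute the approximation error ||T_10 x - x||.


T_10 x - x = (1 - 1/10)x - x = -x/10
||x|| = sqrt(18) = 4.2426
||T_10 x - x|| = ||x||/10 = 4.2426/10 = 0.4243

0.4243


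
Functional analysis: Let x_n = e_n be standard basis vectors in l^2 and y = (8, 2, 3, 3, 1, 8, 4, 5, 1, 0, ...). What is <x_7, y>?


x_7 = e_7 is the standard basis vector with 1 in position 7.
<x_7, y> = y_7 = 4
As n -> infinity, <x_n, y> -> 0, confirming weak convergence of (x_n) to 0.

4


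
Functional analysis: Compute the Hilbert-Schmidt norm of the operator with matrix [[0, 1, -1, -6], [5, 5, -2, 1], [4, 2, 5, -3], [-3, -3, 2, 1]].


The Hilbert-Schmidt norm is sqrt(sum of squares of all entries).
Sum of squares = 0^2 + 1^2 + (-1)^2 + (-6)^2 + 5^2 + 5^2 + (-2)^2 + 1^2 + 4^2 + 2^2 + 5^2 + (-3)^2 + (-3)^2 + (-3)^2 + 2^2 + 1^2
= 0 + 1 + 1 + 36 + 25 + 25 + 4 + 1 + 16 + 4 + 25 + 9 + 9 + 9 + 4 + 1 = 170
||T||_HS = sqrt(170) = 13.0384

13.0384


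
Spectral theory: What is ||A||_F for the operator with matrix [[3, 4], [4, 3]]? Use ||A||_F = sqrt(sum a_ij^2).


||A||_F^2 = sum a_ij^2
= 3^2 + 4^2 + 4^2 + 3^2
= 9 + 16 + 16 + 9 = 50
||A||_F = sqrt(50) = 7.0711

7.0711


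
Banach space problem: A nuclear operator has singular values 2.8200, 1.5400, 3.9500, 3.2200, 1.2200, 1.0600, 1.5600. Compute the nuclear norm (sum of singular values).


The nuclear norm is the sum of all singular values.
||T||_1 = 2.8200 + 1.5400 + 3.9500 + 3.2200 + 1.2200 + 1.0600 + 1.5600
= 15.3700

15.3700


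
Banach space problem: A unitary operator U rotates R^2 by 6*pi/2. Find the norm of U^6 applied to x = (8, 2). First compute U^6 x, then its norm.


U is a rotation by theta = 6*pi/2
U^6 = rotation by 6*theta = 36*pi/2 = 0*pi/2 (mod 2*pi)
cos(0*pi/2) = 1.0000, sin(0*pi/2) = 0.0000
U^6 x = (1.0000 * 8 - 0.0000 * 2, 0.0000 * 8 + 1.0000 * 2)
= (8.0000, 2.0000)
||U^6 x|| = sqrt(8.0000^2 + 2.0000^2) = sqrt(68.0000) = 8.2462

8.2462


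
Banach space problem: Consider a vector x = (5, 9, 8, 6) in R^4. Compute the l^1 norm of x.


The l^1 norm equals the sum of absolute values of all components.
||x||_1 = 5 + 9 + 8 + 6
= 28

28.0000


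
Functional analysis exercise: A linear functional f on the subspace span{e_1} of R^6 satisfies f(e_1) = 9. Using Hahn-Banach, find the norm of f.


The norm of f is given by ||f|| = sup_{||x||=1} |f(x)|.
On span{e_1}, ||e_1|| = 1, so ||f|| = |f(e_1)| / ||e_1||
= |9| / 1 = 9.0000

9.0000


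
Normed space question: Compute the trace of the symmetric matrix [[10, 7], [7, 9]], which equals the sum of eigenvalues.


For a self-adjoint (symmetric) matrix, the eigenvalues are real.
The sum of eigenvalues equals the trace of the matrix.
trace = 10 + 9 = 19

19


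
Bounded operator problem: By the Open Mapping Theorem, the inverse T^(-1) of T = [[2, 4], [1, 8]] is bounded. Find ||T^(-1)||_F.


det(T) = 2*8 - 4*1 = 12
T^(-1) = (1/12) * [[8, -4], [-1, 2]] = [[0.6667, -0.3333], [-0.0833, 0.1667]]
||T^(-1)||_F^2 = 0.6667^2 + (-0.3333)^2 + (-0.0833)^2 + 0.1667^2 = 0.5903
||T^(-1)||_F = sqrt(0.5903) = 0.7683

0.7683


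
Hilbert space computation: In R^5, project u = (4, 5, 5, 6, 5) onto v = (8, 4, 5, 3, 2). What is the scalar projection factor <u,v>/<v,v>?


Computing <u,v> = 4*8 + 5*4 + 5*5 + 6*3 + 5*2 = 105
Computing <v,v> = 8^2 + 4^2 + 5^2 + 3^2 + 2^2 = 118
Projection coefficient = 105/118 = 0.8898

0.8898


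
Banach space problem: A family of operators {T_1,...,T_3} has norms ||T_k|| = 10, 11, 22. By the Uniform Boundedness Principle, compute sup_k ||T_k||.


By the Uniform Boundedness Principle, the supremum of norms is finite.
sup_k ||T_k|| = max(10, 11, 22) = 22

22


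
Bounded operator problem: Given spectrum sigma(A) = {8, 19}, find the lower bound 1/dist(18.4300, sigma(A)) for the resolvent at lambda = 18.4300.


dist(18.4300, {8, 19}) = min(|18.4300 - 8|, |18.4300 - 19|)
= min(10.4300, 0.5700) = 0.5700
Resolvent bound = 1/0.5700 = 1.7544

1.7544


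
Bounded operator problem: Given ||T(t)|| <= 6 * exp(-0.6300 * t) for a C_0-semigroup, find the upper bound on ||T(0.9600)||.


||T(0.9600)|| <= 6 * exp(-0.6300 * 0.9600)
= 6 * exp(-0.6048)
= 6 * 0.5462
= 3.2771

3.2771


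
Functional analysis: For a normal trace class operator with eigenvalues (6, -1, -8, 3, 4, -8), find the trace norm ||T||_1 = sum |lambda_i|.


For a normal operator, singular values equal |eigenvalues|.
Trace norm = sum |lambda_i| = 6 + 1 + 8 + 3 + 4 + 8
= 30

30


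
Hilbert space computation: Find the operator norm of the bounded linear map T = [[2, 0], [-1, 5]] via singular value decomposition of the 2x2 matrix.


A^T A = [[5, -5], [-5, 25]]
trace(A^T A) = 30, det(A^T A) = 100
discriminant = 30^2 - 4*100 = 500
Largest eigenvalue of A^T A = (trace + sqrt(disc))/2 = 26.1803
||T|| = sqrt(26.1803) = 5.1167

5.1167


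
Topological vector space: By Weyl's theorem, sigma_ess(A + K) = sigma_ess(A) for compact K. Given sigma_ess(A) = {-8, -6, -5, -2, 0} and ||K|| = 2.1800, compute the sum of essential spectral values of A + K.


By Weyl's theorem, the essential spectrum is invariant under compact perturbations.
sigma_ess(A + K) = sigma_ess(A) = {-8, -6, -5, -2, 0}
Sum = -8 + -6 + -5 + -2 + 0 = -21

-21


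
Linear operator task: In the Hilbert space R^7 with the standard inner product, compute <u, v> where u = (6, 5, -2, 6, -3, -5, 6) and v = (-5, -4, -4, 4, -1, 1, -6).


Computing the standard inner product <u, v> = sum u_i * v_i
= 6*-5 + 5*-4 + -2*-4 + 6*4 + -3*-1 + -5*1 + 6*-6
= -30 + -20 + 8 + 24 + 3 + -5 + -36
= -56

-56


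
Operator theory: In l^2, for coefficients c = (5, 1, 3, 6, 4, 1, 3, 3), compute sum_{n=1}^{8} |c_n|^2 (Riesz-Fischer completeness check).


sum |c_n|^2 = 5^2 + 1^2 + 3^2 + 6^2 + 4^2 + 1^2 + 3^2 + 3^2
= 25 + 1 + 9 + 36 + 16 + 1 + 9 + 9
= 106

106


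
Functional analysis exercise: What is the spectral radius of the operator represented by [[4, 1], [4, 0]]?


For a 2x2 matrix, eigenvalues satisfy lambda^2 - (trace)*lambda + det = 0
trace = 4 + 0 = 4
det = 4*0 - 1*4 = -4
discriminant = 4^2 - 4*(-4) = 32
spectral radius = max |eigenvalue| = 4.8284

4.8284


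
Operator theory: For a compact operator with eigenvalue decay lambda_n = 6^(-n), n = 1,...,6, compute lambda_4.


The eigenvalue formula gives lambda_4 = 1/6^4
= 1/1296
= 7.7160e-04

7.7160e-04


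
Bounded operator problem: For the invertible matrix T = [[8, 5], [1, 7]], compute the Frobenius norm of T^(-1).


det(T) = 8*7 - 5*1 = 51
T^(-1) = (1/51) * [[7, -5], [-1, 8]] = [[0.1373, -0.0980], [-0.0196, 0.1569]]
||T^(-1)||_F^2 = 0.1373^2 + (-0.0980)^2 + (-0.0196)^2 + 0.1569^2 = 0.0534
||T^(-1)||_F = sqrt(0.0534) = 0.2312

0.2312


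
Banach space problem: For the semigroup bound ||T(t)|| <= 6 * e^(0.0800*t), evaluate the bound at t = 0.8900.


||T(0.8900)|| <= 6 * exp(0.0800 * 0.8900)
= 6 * exp(0.0712)
= 6 * 1.0738
= 6.4428

6.4428


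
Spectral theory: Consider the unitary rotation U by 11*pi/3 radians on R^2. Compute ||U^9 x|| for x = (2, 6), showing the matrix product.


U is a rotation by theta = 11*pi/3
U^9 = rotation by 9*theta = 99*pi/3 = 3*pi/3 (mod 2*pi)
cos(3*pi/3) = -1.0000, sin(3*pi/3) = 0.0000
U^9 x = (-1.0000 * 2 - 0.0000 * 6, 0.0000 * 2 + -1.0000 * 6)
= (-2.0000, -6.0000)
||U^9 x|| = sqrt((-2.0000)^2 + (-6.0000)^2) = sqrt(40.0000) = 6.3246

6.3246


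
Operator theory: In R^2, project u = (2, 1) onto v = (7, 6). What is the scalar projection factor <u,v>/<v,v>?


Computing <u,v> = 2*7 + 1*6 = 20
Computing <v,v> = 7^2 + 6^2 = 85
Projection coefficient = 20/85 = 0.2353

0.2353


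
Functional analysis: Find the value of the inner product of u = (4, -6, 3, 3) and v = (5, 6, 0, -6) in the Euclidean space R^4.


Computing the standard inner product <u, v> = sum u_i * v_i
= 4*5 + -6*6 + 3*0 + 3*-6
= 20 + -36 + 0 + -18
= -34

-34


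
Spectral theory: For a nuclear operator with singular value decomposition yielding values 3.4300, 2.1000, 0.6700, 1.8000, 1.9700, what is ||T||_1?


The nuclear norm is the sum of all singular values.
||T||_1 = 3.4300 + 2.1000 + 0.6700 + 1.8000 + 1.9700
= 9.9700

9.9700


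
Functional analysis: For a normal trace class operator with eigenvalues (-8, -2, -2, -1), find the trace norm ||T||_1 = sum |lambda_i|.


For a normal operator, singular values equal |eigenvalues|.
Trace norm = sum |lambda_i| = 8 + 2 + 2 + 1
= 13

13


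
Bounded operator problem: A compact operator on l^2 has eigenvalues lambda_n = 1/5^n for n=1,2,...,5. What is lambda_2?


The eigenvalue formula gives lambda_2 = 1/5^2
= 1/25
= 0.0400

0.0400


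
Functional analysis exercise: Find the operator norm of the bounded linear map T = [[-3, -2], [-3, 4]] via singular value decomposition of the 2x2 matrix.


A^T A = [[18, -6], [-6, 20]]
trace(A^T A) = 38, det(A^T A) = 324
discriminant = 38^2 - 4*324 = 148
Largest eigenvalue of A^T A = (trace + sqrt(disc))/2 = 25.0828
||T|| = sqrt(25.0828) = 5.0083

5.0083


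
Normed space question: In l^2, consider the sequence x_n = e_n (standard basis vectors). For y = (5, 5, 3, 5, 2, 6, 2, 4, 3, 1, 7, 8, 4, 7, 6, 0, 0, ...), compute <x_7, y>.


x_7 = e_7 is the standard basis vector with 1 in position 7.
<x_7, y> = y_7 = 2
As n -> infinity, <x_n, y> -> 0, confirming weak convergence of (x_n) to 0.

2


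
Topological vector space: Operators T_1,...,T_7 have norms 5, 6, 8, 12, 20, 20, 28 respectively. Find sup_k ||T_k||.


By the Uniform Boundedness Principle, the supremum of norms is finite.
sup_k ||T_k|| = max(5, 6, 8, 12, 20, 20, 28) = 28

28


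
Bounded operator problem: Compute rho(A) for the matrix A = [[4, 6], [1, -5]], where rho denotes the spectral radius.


For a 2x2 matrix, eigenvalues satisfy lambda^2 - (trace)*lambda + det = 0
trace = 4 + -5 = -1
det = 4*-5 - 6*1 = -26
discriminant = (-1)^2 - 4*(-26) = 105
spectral radius = max |eigenvalue| = 5.6235

5.6235


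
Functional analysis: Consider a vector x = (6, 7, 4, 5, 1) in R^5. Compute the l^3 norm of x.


The l^3 norm = (sum |x_i|^3)^(1/3)
Sum of 3th powers = 216 + 343 + 64 + 125 + 1 = 749
||x||_3 = (749)^(1/3) = 9.0816

9.0816


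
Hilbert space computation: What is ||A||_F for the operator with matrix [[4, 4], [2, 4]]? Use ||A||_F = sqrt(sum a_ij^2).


||A||_F^2 = sum a_ij^2
= 4^2 + 4^2 + 2^2 + 4^2
= 16 + 16 + 4 + 16 = 52
||A||_F = sqrt(52) = 7.2111

7.2111


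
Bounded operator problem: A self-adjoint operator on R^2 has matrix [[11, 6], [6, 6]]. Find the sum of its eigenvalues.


For a self-adjoint (symmetric) matrix, the eigenvalues are real.
The sum of eigenvalues equals the trace of the matrix.
trace = 11 + 6 = 17

17


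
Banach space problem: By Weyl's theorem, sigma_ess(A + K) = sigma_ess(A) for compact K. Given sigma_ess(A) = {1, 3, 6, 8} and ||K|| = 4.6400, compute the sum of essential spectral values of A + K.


By Weyl's theorem, the essential spectrum is invariant under compact perturbations.
sigma_ess(A + K) = sigma_ess(A) = {1, 3, 6, 8}
Sum = 1 + 3 + 6 + 8 = 18

18


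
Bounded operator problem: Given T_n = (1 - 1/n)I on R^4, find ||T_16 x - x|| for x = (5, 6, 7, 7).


T_16 x - x = (1 - 1/16)x - x = -x/16
||x|| = sqrt(159) = 12.6095
||T_16 x - x|| = ||x||/16 = 12.6095/16 = 0.7881

0.7881


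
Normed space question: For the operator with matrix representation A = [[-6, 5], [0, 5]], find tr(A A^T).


trace(A * A^T) = sum of squares of all entries
= (-6)^2 + 5^2 + 0^2 + 5^2
= 36 + 25 + 0 + 25
= 86

86


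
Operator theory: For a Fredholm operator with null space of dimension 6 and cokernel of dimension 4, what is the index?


The Fredholm index is defined as ind(T) = dim(ker T) - dim(coker T)
= 6 - 4
= 2

2


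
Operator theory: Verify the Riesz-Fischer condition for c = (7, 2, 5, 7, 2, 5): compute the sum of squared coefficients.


sum |c_n|^2 = 7^2 + 2^2 + 5^2 + 7^2 + 2^2 + 5^2
= 49 + 4 + 25 + 49 + 4 + 25
= 156

156


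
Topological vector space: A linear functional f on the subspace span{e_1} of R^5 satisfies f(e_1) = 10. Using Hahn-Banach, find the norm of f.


The norm of f is given by ||f|| = sup_{||x||=1} |f(x)|.
On span{e_1}, ||e_1|| = 1, so ||f|| = |f(e_1)| / ||e_1||
= |10| / 1 = 10.0000

10.0000


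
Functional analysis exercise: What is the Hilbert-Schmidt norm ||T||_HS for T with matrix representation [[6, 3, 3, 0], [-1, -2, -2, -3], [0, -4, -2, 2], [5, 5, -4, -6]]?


The Hilbert-Schmidt norm is sqrt(sum of squares of all entries).
Sum of squares = 6^2 + 3^2 + 3^2 + 0^2 + (-1)^2 + (-2)^2 + (-2)^2 + (-3)^2 + 0^2 + (-4)^2 + (-2)^2 + 2^2 + 5^2 + 5^2 + (-4)^2 + (-6)^2
= 36 + 9 + 9 + 0 + 1 + 4 + 4 + 9 + 0 + 16 + 4 + 4 + 25 + 25 + 16 + 36 = 198
||T||_HS = sqrt(198) = 14.0712

14.0712


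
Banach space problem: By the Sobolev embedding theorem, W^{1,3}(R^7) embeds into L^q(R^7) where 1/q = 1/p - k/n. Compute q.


Using the Sobolev embedding formula: 1/q = 1/p - k/n
1/q = 1/3 - 1/7 = 4/21
q = 1/(4/21) = 21/4 = 5.2500

5.2500


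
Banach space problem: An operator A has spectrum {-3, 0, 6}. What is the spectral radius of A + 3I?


Spectrum of A + 3I = {0, 3, 9}
Spectral radius = max |lambda| over the shifted spectrum
= max(0, 3, 9) = 9

9


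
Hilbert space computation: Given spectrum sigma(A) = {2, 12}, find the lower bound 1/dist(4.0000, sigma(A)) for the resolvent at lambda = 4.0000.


dist(4.0000, {2, 12}) = min(|4.0000 - 2|, |4.0000 - 12|)
= min(2.0000, 8.0000) = 2.0000
Resolvent bound = 1/2.0000 = 0.5000

0.5000


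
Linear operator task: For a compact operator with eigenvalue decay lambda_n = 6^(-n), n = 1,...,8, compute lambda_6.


The eigenvalue formula gives lambda_6 = 1/6^6
= 1/46656
= 2.1433e-05

2.1433e-05


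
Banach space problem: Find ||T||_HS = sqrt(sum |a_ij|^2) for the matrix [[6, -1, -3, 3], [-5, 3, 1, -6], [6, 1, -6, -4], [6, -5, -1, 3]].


The Hilbert-Schmidt norm is sqrt(sum of squares of all entries).
Sum of squares = 6^2 + (-1)^2 + (-3)^2 + 3^2 + (-5)^2 + 3^2 + 1^2 + (-6)^2 + 6^2 + 1^2 + (-6)^2 + (-4)^2 + 6^2 + (-5)^2 + (-1)^2 + 3^2
= 36 + 1 + 9 + 9 + 25 + 9 + 1 + 36 + 36 + 1 + 36 + 16 + 36 + 25 + 1 + 9 = 286
||T||_HS = sqrt(286) = 16.9115

16.9115


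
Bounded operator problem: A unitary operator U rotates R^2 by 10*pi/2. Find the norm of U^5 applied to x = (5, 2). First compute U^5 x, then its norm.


U is a rotation by theta = 10*pi/2
U^5 = rotation by 5*theta = 50*pi/2 = 2*pi/2 (mod 2*pi)
cos(2*pi/2) = -1.0000, sin(2*pi/2) = 0.0000
U^5 x = (-1.0000 * 5 - 0.0000 * 2, 0.0000 * 5 + -1.0000 * 2)
= (-5.0000, -2.0000)
||U^5 x|| = sqrt((-5.0000)^2 + (-2.0000)^2) = sqrt(29.0000) = 5.3852

5.3852


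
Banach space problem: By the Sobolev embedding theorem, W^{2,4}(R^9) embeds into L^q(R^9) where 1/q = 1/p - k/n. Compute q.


Using the Sobolev embedding formula: 1/q = 1/p - k/n
1/q = 1/4 - 2/9 = 1/36
q = 1/(1/36) = 36

36.0000


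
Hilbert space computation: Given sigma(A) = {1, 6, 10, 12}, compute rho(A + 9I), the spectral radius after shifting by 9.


Spectrum of A + 9I = {10, 15, 19, 21}
Spectral radius = max |lambda| over the shifted spectrum
= max(10, 15, 19, 21) = 21

21


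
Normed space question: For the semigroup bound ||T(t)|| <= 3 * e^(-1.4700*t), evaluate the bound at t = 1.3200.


||T(1.3200)|| <= 3 * exp(-1.4700 * 1.3200)
= 3 * exp(-1.9404)
= 3 * 0.1436
= 0.4309

0.4309


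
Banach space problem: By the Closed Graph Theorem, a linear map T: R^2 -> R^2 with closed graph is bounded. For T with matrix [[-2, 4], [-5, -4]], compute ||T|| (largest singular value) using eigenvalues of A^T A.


A^T A = [[29, 12], [12, 32]]
trace(A^T A) = 61, det(A^T A) = 784
discriminant = 61^2 - 4*784 = 585
Largest eigenvalue of A^T A = (trace + sqrt(disc))/2 = 42.5934
||T|| = sqrt(42.5934) = 6.5264

6.5264


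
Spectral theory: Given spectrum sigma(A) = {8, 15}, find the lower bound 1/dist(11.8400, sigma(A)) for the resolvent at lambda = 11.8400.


dist(11.8400, {8, 15}) = min(|11.8400 - 8|, |11.8400 - 15|)
= min(3.8400, 3.1600) = 3.1600
Resolvent bound = 1/3.1600 = 0.3165

0.3165


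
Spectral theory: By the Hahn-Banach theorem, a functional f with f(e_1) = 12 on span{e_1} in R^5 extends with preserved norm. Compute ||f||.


The norm of f is given by ||f|| = sup_{||x||=1} |f(x)|.
On span{e_1}, ||e_1|| = 1, so ||f|| = |f(e_1)| / ||e_1||
= |12| / 1 = 12.0000

12.0000


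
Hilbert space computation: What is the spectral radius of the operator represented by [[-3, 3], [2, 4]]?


For a 2x2 matrix, eigenvalues satisfy lambda^2 - (trace)*lambda + det = 0
trace = -3 + 4 = 1
det = -3*4 - 3*2 = -18
discriminant = 1^2 - 4*(-18) = 73
spectral radius = max |eigenvalue| = 4.7720

4.7720


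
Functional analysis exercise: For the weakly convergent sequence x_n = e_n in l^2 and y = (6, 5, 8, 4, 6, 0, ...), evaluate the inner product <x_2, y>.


x_2 = e_2 is the standard basis vector with 1 in position 2.
<x_2, y> = y_2 = 5
As n -> infinity, <x_n, y> -> 0, confirming weak convergence of (x_n) to 0.

5


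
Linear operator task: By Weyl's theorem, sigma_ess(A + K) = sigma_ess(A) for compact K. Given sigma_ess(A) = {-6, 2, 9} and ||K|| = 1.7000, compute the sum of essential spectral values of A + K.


By Weyl's theorem, the essential spectrum is invariant under compact perturbations.
sigma_ess(A + K) = sigma_ess(A) = {-6, 2, 9}
Sum = -6 + 2 + 9 = 5

5


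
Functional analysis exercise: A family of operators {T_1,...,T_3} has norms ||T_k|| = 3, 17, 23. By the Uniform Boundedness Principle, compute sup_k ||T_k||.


By the Uniform Boundedness Principle, the supremum of norms is finite.
sup_k ||T_k|| = max(3, 17, 23) = 23

23


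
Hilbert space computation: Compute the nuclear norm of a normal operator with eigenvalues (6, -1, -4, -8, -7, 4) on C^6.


For a normal operator, singular values equal |eigenvalues|.
Trace norm = sum |lambda_i| = 6 + 1 + 4 + 8 + 7 + 4
= 30

30


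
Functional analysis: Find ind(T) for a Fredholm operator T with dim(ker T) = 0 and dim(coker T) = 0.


The Fredholm index is defined as ind(T) = dim(ker T) - dim(coker T)
= 0 - 0
= 0

0


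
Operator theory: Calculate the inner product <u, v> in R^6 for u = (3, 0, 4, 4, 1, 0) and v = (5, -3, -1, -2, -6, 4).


Computing the standard inner product <u, v> = sum u_i * v_i
= 3*5 + 0*-3 + 4*-1 + 4*-2 + 1*-6 + 0*4
= 15 + 0 + -4 + -8 + -6 + 0
= -3

-3


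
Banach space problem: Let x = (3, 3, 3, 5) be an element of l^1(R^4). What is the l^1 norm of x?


The l^1 norm equals the sum of absolute values of all components.
||x||_1 = 3 + 3 + 3 + 5
= 14

14.0000


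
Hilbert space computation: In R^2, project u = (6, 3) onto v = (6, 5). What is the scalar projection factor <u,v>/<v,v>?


Computing <u,v> = 6*6 + 3*5 = 51
Computing <v,v> = 6^2 + 5^2 = 61
Projection coefficient = 51/61 = 0.8361

0.8361


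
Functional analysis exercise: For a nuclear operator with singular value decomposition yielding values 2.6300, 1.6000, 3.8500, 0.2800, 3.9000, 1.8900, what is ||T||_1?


The nuclear norm is the sum of all singular values.
||T||_1 = 2.6300 + 1.6000 + 3.8500 + 0.2800 + 3.9000 + 1.8900
= 14.1500

14.1500


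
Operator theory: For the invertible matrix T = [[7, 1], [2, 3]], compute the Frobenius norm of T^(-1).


det(T) = 7*3 - 1*2 = 19
T^(-1) = (1/19) * [[3, -1], [-2, 7]] = [[0.1579, -0.0526], [-0.1053, 0.3684]]
||T^(-1)||_F^2 = 0.1579^2 + (-0.0526)^2 + (-0.1053)^2 + 0.3684^2 = 0.1745
||T^(-1)||_F = sqrt(0.1745) = 0.4178

0.4178


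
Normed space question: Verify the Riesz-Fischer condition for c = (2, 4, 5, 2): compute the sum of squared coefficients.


sum |c_n|^2 = 2^2 + 4^2 + 5^2 + 2^2
= 4 + 16 + 25 + 4
= 49

49


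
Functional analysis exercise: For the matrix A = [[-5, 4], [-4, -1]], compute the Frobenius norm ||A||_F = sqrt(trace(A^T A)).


||A||_F^2 = sum a_ij^2
= (-5)^2 + 4^2 + (-4)^2 + (-1)^2
= 25 + 16 + 16 + 1 = 58
||A||_F = sqrt(58) = 7.6158

7.6158


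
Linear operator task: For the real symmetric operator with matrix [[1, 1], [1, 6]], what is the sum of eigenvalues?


For a self-adjoint (symmetric) matrix, the eigenvalues are real.
The sum of eigenvalues equals the trace of the matrix.
trace = 1 + 6 = 7

7


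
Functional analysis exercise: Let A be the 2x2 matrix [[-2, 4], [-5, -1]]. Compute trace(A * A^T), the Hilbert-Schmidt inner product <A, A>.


trace(A * A^T) = sum of squares of all entries
= (-2)^2 + 4^2 + (-5)^2 + (-1)^2
= 4 + 16 + 25 + 1
= 46

46


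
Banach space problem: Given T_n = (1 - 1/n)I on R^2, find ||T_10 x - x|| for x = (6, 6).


T_10 x - x = (1 - 1/10)x - x = -x/10
||x|| = sqrt(72) = 8.4853
||T_10 x - x|| = ||x||/10 = 8.4853/10 = 0.8485

0.8485


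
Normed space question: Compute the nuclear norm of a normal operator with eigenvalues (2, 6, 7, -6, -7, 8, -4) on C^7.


For a normal operator, singular values equal |eigenvalues|.
Trace norm = sum |lambda_i| = 2 + 6 + 7 + 6 + 7 + 8 + 4
= 40

40


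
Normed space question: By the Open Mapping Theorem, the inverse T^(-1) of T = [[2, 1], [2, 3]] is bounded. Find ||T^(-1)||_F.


det(T) = 2*3 - 1*2 = 4
T^(-1) = (1/4) * [[3, -1], [-2, 2]] = [[0.7500, -0.2500], [-0.5000, 0.5000]]
||T^(-1)||_F^2 = 0.7500^2 + (-0.2500)^2 + (-0.5000)^2 + 0.5000^2 = 1.1250
||T^(-1)||_F = sqrt(1.1250) = 1.0607

1.0607


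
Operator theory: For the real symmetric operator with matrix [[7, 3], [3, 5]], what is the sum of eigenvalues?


For a self-adjoint (symmetric) matrix, the eigenvalues are real.
The sum of eigenvalues equals the trace of the matrix.
trace = 7 + 5 = 12

12


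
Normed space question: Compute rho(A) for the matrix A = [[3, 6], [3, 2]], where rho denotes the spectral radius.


For a 2x2 matrix, eigenvalues satisfy lambda^2 - (trace)*lambda + det = 0
trace = 3 + 2 = 5
det = 3*2 - 6*3 = -12
discriminant = 5^2 - 4*(-12) = 73
spectral radius = max |eigenvalue| = 6.7720

6.7720


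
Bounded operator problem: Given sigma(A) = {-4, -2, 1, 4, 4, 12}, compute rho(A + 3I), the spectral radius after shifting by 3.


Spectrum of A + 3I = {-1, 1, 4, 7, 7, 15}
Spectral radius = max |lambda| over the shifted spectrum
= max(1, 1, 4, 7, 7, 15) = 15

15


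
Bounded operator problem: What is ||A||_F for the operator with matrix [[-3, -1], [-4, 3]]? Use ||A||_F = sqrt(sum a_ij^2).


||A||_F^2 = sum a_ij^2
= (-3)^2 + (-1)^2 + (-4)^2 + 3^2
= 9 + 1 + 16 + 9 = 35
||A||_F = sqrt(35) = 5.9161

5.9161


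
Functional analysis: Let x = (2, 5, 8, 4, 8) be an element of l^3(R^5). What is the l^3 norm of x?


The l^3 norm = (sum |x_i|^3)^(1/3)
Sum of 3th powers = 8 + 125 + 512 + 64 + 512 = 1221
||x||_3 = (1221)^(1/3) = 10.6882

10.6882


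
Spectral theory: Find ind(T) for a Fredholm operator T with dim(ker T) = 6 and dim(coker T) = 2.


The Fredholm index is defined as ind(T) = dim(ker T) - dim(coker T)
= 6 - 2
= 4

4


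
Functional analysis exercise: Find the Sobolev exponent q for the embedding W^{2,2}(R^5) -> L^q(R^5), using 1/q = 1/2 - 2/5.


Using the Sobolev embedding formula: 1/q = 1/p - k/n
1/q = 1/2 - 2/5 = 1/10
q = 1/(1/10) = 10

10.0000


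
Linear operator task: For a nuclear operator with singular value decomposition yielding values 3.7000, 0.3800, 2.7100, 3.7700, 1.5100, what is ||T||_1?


The nuclear norm is the sum of all singular values.
||T||_1 = 3.7000 + 0.3800 + 2.7100 + 3.7700 + 1.5100
= 12.0700

12.0700


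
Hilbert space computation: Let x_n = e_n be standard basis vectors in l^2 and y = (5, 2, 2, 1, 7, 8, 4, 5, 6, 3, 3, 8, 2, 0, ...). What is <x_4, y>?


x_4 = e_4 is the standard basis vector with 1 in position 4.
<x_4, y> = y_4 = 1
As n -> infinity, <x_n, y> -> 0, confirming weak convergence of (x_n) to 0.

1


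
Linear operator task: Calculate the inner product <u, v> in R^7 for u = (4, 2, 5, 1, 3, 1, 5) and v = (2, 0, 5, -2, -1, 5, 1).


Computing the standard inner product <u, v> = sum u_i * v_i
= 4*2 + 2*0 + 5*5 + 1*-2 + 3*-1 + 1*5 + 5*1
= 8 + 0 + 25 + -2 + -3 + 5 + 5
= 38

38


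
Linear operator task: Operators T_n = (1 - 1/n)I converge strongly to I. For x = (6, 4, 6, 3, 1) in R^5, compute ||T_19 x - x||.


T_19 x - x = (1 - 1/19)x - x = -x/19
||x|| = sqrt(98) = 9.8995
||T_19 x - x|| = ||x||/19 = 9.8995/19 = 0.5210

0.5210


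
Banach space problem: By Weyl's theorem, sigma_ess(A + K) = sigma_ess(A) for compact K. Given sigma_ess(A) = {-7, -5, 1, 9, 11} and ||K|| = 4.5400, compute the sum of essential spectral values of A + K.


By Weyl's theorem, the essential spectrum is invariant under compact perturbations.
sigma_ess(A + K) = sigma_ess(A) = {-7, -5, 1, 9, 11}
Sum = -7 + -5 + 1 + 9 + 11 = 9

9


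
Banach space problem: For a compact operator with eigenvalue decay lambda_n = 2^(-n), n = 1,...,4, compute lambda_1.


The eigenvalue formula gives lambda_1 = 1/2^1
= 1/2
= 0.5000

0.5000


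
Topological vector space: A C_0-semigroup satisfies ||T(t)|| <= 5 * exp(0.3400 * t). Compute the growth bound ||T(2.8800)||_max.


||T(2.8800)|| <= 5 * exp(0.3400 * 2.8800)
= 5 * exp(0.9792)
= 5 * 2.6623
= 13.3116

13.3116


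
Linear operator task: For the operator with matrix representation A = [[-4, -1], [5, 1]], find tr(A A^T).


trace(A * A^T) = sum of squares of all entries
= (-4)^2 + (-1)^2 + 5^2 + 1^2
= 16 + 1 + 25 + 1
= 43

43


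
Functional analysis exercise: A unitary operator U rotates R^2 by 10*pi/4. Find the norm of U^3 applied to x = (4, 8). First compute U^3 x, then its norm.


U is a rotation by theta = 10*pi/4
U^3 = rotation by 3*theta = 30*pi/4 = 6*pi/4 (mod 2*pi)
cos(6*pi/4) = 0.0000, sin(6*pi/4) = -1.0000
U^3 x = (0.0000 * 4 - -1.0000 * 8, -1.0000 * 4 + 0.0000 * 8)
= (8.0000, -4.0000)
||U^3 x|| = sqrt(8.0000^2 + (-4.0000)^2) = sqrt(80.0000) = 8.9443

8.9443


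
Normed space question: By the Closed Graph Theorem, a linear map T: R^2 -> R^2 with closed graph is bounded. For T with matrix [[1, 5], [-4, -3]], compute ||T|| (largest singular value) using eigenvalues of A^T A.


A^T A = [[17, 17], [17, 34]]
trace(A^T A) = 51, det(A^T A) = 289
discriminant = 51^2 - 4*289 = 1445
Largest eigenvalue of A^T A = (trace + sqrt(disc))/2 = 44.5066
||T|| = sqrt(44.5066) = 6.6713

6.6713


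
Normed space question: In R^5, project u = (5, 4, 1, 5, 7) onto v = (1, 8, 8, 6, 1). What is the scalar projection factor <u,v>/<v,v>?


Computing <u,v> = 5*1 + 4*8 + 1*8 + 5*6 + 7*1 = 82
Computing <v,v> = 1^2 + 8^2 + 8^2 + 6^2 + 1^2 = 166
Projection coefficient = 82/166 = 0.4940

0.4940


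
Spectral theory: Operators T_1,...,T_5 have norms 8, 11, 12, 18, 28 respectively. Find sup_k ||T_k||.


By the Uniform Boundedness Principle, the supremum of norms is finite.
sup_k ||T_k|| = max(8, 11, 12, 18, 28) = 28

28


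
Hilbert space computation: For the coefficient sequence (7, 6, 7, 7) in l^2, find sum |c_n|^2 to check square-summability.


sum |c_n|^2 = 7^2 + 6^2 + 7^2 + 7^2
= 49 + 36 + 49 + 49
= 183

183


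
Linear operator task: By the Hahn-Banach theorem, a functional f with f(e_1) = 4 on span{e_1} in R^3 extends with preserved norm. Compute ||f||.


The norm of f is given by ||f|| = sup_{||x||=1} |f(x)|.
On span{e_1}, ||e_1|| = 1, so ||f|| = |f(e_1)| / ||e_1||
= |4| / 1 = 4.0000

4.0000


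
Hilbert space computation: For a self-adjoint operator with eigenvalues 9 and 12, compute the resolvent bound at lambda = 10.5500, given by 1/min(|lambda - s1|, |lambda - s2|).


dist(10.5500, {9, 12}) = min(|10.5500 - 9|, |10.5500 - 12|)
= min(1.5500, 1.4500) = 1.4500
Resolvent bound = 1/1.4500 = 0.6897

0.6897


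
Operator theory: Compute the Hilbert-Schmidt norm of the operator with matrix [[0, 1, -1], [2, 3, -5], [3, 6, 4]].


The Hilbert-Schmidt norm is sqrt(sum of squares of all entries).
Sum of squares = 0^2 + 1^2 + (-1)^2 + 2^2 + 3^2 + (-5)^2 + 3^2 + 6^2 + 4^2
= 0 + 1 + 1 + 4 + 9 + 25 + 9 + 36 + 16 = 101
||T||_HS = sqrt(101) = 10.0499

10.0499


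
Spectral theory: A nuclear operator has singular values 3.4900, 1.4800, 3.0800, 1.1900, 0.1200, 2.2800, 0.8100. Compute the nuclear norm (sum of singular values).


The nuclear norm is the sum of all singular values.
||T||_1 = 3.4900 + 1.4800 + 3.0800 + 1.1900 + 0.1200 + 2.2800 + 0.8100
= 12.4500

12.4500


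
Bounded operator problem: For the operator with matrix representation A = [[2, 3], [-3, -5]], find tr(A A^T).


trace(A * A^T) = sum of squares of all entries
= 2^2 + 3^2 + (-3)^2 + (-5)^2
= 4 + 9 + 9 + 25
= 47

47


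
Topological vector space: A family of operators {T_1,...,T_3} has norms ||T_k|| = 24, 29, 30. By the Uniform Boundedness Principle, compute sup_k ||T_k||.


By the Uniform Boundedness Principle, the supremum of norms is finite.
sup_k ||T_k|| = max(24, 29, 30) = 30

30


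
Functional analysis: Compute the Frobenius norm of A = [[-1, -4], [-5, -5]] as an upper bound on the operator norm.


||A||_F^2 = sum a_ij^2
= (-1)^2 + (-4)^2 + (-5)^2 + (-5)^2
= 1 + 16 + 25 + 25 = 67
||A||_F = sqrt(67) = 8.1854

8.1854


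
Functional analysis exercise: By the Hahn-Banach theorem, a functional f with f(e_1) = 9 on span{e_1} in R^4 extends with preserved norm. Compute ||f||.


The norm of f is given by ||f|| = sup_{||x||=1} |f(x)|.
On span{e_1}, ||e_1|| = 1, so ||f|| = |f(e_1)| / ||e_1||
= |9| / 1 = 9.0000

9.0000
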